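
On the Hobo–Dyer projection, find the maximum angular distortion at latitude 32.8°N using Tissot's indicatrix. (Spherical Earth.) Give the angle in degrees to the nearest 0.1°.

The Hobo–Dyer projection is cylindrical equal-area with φ₀ = 37.5°. A cylindrical equal-area projection with standard parallel φ₀ has meridian scale h = cos φ / cos φ₀ and parallel scale k = cos φ₀ / cos φ (so areas are preserved, h·k = 1).
At 32.8°: h = 1.060, k = 0.9438; principal scales a = 1.060, b = 0.9438.
sin(ω/2) = (a − b)/(a + b) = 0.1157/2.003 = 0.05774, so ω = 2 arcsin(0.05774) ≈ 6.6°.

6.6°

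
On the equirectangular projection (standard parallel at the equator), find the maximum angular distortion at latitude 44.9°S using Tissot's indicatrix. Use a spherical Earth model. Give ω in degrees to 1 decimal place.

For the equirectangular projection with φ₀ = 0 (plate carrée), h = 1 along meridians and k = sec φ along parallels.
At 44.9°: h = 1.000, k = 1.412; principal scales a = 1.412, b = 1.000.
sin(ω/2) = (a − b)/(a + b) = 0.4118/2.412 = 0.1707, so ω = 2 arcsin(0.1707) ≈ 19.7°.

19.7°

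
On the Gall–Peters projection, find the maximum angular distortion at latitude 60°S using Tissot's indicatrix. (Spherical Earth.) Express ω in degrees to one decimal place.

38.9°

Gall–Peters is a cylindrical equal-area projection with standard parallels at ±45°. For cylindrical equal-area with standard parallel φ₀, h = cos φ / cos φ₀ and k = cos φ₀ / cos φ, so h·k = 1.
At 60°: h = 0.7071, k = 1.414; principal scales a = 1.414, b = 0.7071.
sin(ω/2) = (a − b)/(a + b) = 0.7071/2.121 = 0.3333, so ω = 2 arcsin(0.3333) ≈ 38.9°.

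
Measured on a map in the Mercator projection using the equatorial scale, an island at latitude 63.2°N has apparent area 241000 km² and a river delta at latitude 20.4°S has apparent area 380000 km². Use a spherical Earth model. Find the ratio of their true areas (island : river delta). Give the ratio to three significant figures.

Mercator's areal exaggeration is sec²φ; hence true area = (apparent area) · cos²φ.
True area of island: 241000 × cos²(63.2°) = 241000 × 0.2033 = 48990 km².
True area of river delta: 380000 × cos²(20.4°) = 380000 × 0.8785 = 333800 km².
Ratio = 48990 / 333800 ≈ 0.147.

0.147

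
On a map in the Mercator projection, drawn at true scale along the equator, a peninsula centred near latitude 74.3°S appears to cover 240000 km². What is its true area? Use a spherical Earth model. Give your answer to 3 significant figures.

For Mercator, h = k = sec φ (a conformal cylindrical projection has a single point scale, 1/cos φ).
Areal scale = k² = sec²φ = 1/cos²(74.3°) = 1/0.2706² = 13.66.
True area = apparent / (areal scale) = 240000 / 13.66 ≈ 17600 km².

17600 km²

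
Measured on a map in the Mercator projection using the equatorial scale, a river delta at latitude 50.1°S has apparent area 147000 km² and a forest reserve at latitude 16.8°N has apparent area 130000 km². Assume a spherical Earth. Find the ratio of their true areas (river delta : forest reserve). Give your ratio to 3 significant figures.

0.508

Since Mercator area scale is 1/cos²φ, the true area equals the apparent area multiplied by cos²φ.
True area of river delta: 147000 × cos²(50.1°) = 147000 × 0.4115 = 60480 km².
True area of forest reserve: 130000 × cos²(16.8°) = 130000 × 0.9165 = 119100 km².
Ratio = 60480 / 119100 ≈ 0.508.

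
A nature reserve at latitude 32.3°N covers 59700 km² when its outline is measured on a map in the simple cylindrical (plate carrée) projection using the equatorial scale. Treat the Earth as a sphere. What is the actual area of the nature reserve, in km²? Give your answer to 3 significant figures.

In the plate carrée (x = Rλ, y = Rφ), meridians are true-scale (h = 1) and parallels are stretched by k = sec φ.
Areal scale = h·k = 1 × sec φ; at 32.3°, h = 1.000, k = 1.183, so h·k = 1.183.
True area = apparent / (areal scale) = 59700 / 1.183 ≈ 50500 km².

50500 km²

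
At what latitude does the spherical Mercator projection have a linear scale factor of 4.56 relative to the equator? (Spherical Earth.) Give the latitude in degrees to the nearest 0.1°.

Mercator scale is k = sec φ = 1/cos φ.
1/cos φ = 4.56  ⇒  cos φ = 0.2193  ⇒  φ = arccos(0.2193) ≈ 77.3°.

77.3°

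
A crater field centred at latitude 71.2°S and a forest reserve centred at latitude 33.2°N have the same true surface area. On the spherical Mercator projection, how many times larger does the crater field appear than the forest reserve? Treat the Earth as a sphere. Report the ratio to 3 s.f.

On Mercator, area is exaggerated by sec²φ = 1/cos²φ.
At 71.2°: sec²(71.2°) = 1/0.3223² = 9.629.
At 33.2°: sec²(33.2°) = 1/0.8368² = 1.428.
Ratio = 9.629/1.428 = cos²(33.2°)/cos²(71.2°) ≈ 6.74.

6.74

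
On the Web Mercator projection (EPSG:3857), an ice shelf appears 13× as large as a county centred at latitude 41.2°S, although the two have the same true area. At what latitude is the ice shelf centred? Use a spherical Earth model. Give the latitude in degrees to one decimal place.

On Mercator, (apparent₁)/(apparent₂) = sec²φ₁ / sec²φ₂ when true areas are equal.
cos²φ₂ / cos²φ₁ = 13  ⇒  cos φ₁ = cos 41.2° / √13 = 0.7524/3.606 = 0.2087.
φ₁ = arccos(0.2087) ≈ 78.0°.

78.0°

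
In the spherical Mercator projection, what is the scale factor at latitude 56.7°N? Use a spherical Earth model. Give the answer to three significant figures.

1.82

Mercator is conformal, so the point scale is isotropic: h = k = sec φ = 1/cos φ.
k = 1/cos 56.7° = 1/0.5490 = 1.821.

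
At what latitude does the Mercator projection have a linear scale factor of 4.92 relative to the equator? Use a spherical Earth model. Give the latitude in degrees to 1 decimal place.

78.3°

Mercator scale is k = sec φ = 1/cos φ.
1/cos φ = 4.92  ⇒  cos φ = 0.2033  ⇒  φ = arccos(0.2033) ≈ 78.3°.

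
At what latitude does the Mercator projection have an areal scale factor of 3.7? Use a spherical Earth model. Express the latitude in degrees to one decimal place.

58.7°

Mercator areal scale is sec²φ.
sec²φ = 3.7  ⇒  cos²φ = 0.2703  ⇒  cos φ = 0.5199.
φ = arccos(0.5199) ≈ 58.7°.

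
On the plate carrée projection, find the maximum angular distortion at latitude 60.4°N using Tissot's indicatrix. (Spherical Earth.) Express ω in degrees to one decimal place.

39.6°

In the plate carrée (x = Rλ, y = Rφ), meridians are true-scale (h = 1) and parallels are stretched by k = sec φ.
At 60.4°: h = 1.000, k = 2.025; principal scales a = 2.025, b = 1.000.
sin(ω/2) = (a − b)/(a + b) = 1.025/3.025 = 0.3387, so ω = 2 arcsin(0.3387) ≈ 39.6°.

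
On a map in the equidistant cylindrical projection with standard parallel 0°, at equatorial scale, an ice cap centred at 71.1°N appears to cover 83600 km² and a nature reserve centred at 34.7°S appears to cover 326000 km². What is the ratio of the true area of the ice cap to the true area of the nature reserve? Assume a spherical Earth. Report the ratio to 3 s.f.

0.101

Plate carrée has h = 1 and k = sec φ, giving areal scale sec φ; true area = (apparent area) · cos φ.
True area of ice cap: 83600 × cos(71.1°) = 83600 × 0.3239 = 27080 km².
True area of nature reserve: 326000 × cos(34.7°) = 326000 × 0.8221 = 268000 km².
Ratio = 27080 / 268000 ≈ 0.101.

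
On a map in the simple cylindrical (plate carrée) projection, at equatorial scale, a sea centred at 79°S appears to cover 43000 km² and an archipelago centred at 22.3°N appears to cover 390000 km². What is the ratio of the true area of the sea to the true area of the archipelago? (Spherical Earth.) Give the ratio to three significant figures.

Plate carrée has h = 1 and k = sec φ, giving areal scale sec φ; true area = (apparent area) · cos φ.
True area of sea: 43000 × cos(79°) = 43000 × 0.1908 = 8205 km².
True area of archipelago: 390000 × cos(22.3°) = 390000 × 0.9252 = 360800 km².
Ratio = 8205 / 360800 ≈ 0.0227.

0.0227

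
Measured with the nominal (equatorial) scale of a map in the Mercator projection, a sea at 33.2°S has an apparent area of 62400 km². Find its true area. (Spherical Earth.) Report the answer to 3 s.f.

For Mercator, h = k = sec φ (a conformal cylindrical projection has a single point scale, 1/cos φ).
Areal scale = k² = sec²φ = 1/cos²(33.2°) = 1/0.8368² = 1.428.
True area = apparent / (areal scale) = 62400 / 1.428 ≈ 43700 km².

43700 km²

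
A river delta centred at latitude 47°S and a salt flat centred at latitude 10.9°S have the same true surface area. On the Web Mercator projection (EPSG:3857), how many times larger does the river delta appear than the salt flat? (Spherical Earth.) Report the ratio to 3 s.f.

Mercator areal scale is sec²φ.
At 47°: sec²(47°) = 1/0.6820² = 2.150.
At 10.9°: sec²(10.9°) = 1/0.9820² = 1.037.
Ratio = 2.150/1.037 = cos²(10.9°)/cos²(47°) ≈ 2.07.

2.07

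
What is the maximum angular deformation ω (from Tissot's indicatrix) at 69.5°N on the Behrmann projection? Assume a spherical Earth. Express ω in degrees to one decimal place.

The Behrmann projection is cylindrical equal-area with φ₀ = 30°. A cylindrical equal-area projection with standard parallel φ₀ has meridian scale h = cos φ / cos φ₀ and parallel scale k = cos φ₀ / cos φ (so areas are preserved, h·k = 1).
At 69.5°: h = 0.4044, k = 2.473; principal scales a = 2.473, b = 0.4044.
sin(ω/2) = (a − b)/(a + b) = 2.069/2.877 = 0.7189, so ω = 2 arcsin(0.7189) ≈ 91.9°.

91.9°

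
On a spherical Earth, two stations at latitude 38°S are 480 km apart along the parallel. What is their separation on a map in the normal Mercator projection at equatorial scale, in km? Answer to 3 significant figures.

609 km

For Mercator, h = k = sec φ (a conformal cylindrical projection has a single point scale, 1/cos φ).
Along the parallel, k = sec 38° = 1/0.7880 = 1.269.
Map distance = 480 × 1.269 ≈ 609 km.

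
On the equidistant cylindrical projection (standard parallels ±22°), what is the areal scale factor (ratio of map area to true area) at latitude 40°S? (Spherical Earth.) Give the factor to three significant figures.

1.21

In the equirectangular projection with standard parallel φ₀ = 22° (x = Rλ cos φ₀, y = Rφ), meridians are true-scale (h = 1) and the parallel scale is k = cos φ₀ / cos φ.
Areal scale = h·k = 1 × cos φ₀ / cos φ; at 40°, h = 1.000, k = 1.210, so h·k = 1.210.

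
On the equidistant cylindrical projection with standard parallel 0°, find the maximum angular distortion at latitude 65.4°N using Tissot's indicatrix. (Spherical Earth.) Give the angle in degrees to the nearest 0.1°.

48.7°

For the equirectangular projection with φ₀ = 0 (plate carrée), h = 1 along meridians and k = sec φ along parallels.
At 65.4°: h = 1.000, k = 2.402; principal scales a = 2.402, b = 1.000.
sin(ω/2) = (a − b)/(a + b) = 1.402/3.402 = 0.4121, so ω = 2 arcsin(0.4121) ≈ 48.7°.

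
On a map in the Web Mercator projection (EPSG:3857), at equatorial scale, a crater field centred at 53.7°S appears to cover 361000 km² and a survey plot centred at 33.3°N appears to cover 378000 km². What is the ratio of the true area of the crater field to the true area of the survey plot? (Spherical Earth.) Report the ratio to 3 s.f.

0.479

On Mercator the areal scale is sec²φ, so true area = apparent × cos²φ.
True area of crater field: 361000 × cos²(53.7°) = 361000 × 0.3505 = 126500 km².
True area of survey plot: 378000 × cos²(33.3°) = 378000 × 0.6986 = 264100 km².
Ratio = 126500 / 264100 ≈ 0.479.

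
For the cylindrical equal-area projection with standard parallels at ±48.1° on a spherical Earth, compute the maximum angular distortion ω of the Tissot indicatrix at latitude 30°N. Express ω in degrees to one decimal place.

A cylindrical equal-area projection with standard parallel φ₀ has meridian scale h = cos φ / cos φ₀ and parallel scale k = cos φ₀ / cos φ (so areas are preserved, h·k = 1).
At 30°: h = 1.297, k = 0.7711; principal scales a = 1.297, b = 0.7711.
sin(ω/2) = (a − b)/(a + b) = 0.5256/2.068 = 0.2542, so ω = 2 arcsin(0.2542) ≈ 29.5°.

29.5°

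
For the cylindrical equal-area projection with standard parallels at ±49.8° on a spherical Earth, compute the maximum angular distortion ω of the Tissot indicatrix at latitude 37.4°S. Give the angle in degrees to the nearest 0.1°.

23.6°

For cylindrical equal-area with standard parallel φ₀, h = cos φ / cos φ₀ and k = cos φ₀ / cos φ, so h·k = 1.
At 37.4°: h = 1.231, k = 0.8125; principal scales a = 1.231, b = 0.8125.
sin(ω/2) = (a − b)/(a + b) = 0.4183/2.043 = 0.2047, so ω = 2 arcsin(0.2047) ≈ 23.6°.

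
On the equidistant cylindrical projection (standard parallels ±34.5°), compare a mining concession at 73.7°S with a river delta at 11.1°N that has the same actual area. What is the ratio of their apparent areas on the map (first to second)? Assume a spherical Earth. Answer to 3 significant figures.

The equidistant cylindrical projection with φ₀ = 34.5° has h = 1 (meridians true) and k = cos φ₀ / cos φ along parallels.
Areal scale at 73.7°: h·k = 1.000 × 2.936 = 2.936.
Areal scale at 11.1°: h·k = 1.000 × 0.8398 = 0.8398.
Ratio = 2.936/0.8398 ≈ 3.50.

3.50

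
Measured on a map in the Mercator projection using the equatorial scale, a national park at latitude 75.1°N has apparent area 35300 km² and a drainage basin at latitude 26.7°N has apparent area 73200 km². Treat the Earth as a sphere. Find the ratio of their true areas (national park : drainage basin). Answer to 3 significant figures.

0.0399

Mercator's areal exaggeration is sec²φ; hence true area = (apparent area) · cos²φ.
True area of national park: 35300 × cos²(75.1°) = 35300 × 0.06612 = 2334 km².
True area of drainage basin: 73200 × cos²(26.7°) = 73200 × 0.7981 = 58420 km².
Ratio = 2334 / 58420 ≈ 0.0399.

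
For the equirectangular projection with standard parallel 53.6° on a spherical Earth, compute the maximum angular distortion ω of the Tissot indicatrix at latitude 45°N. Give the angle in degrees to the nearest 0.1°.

10.0°

In the equirectangular projection with standard parallel φ₀ = 53.6° (x = Rλ cos φ₀, y = Rφ), meridians are true-scale (h = 1) and the parallel scale is k = cos φ₀ / cos φ.
At 45°: h = 1.000, k = 0.8392; principal scales a = 1.000, b = 0.8392.
sin(ω/2) = (a − b)/(a + b) = 0.1608/1.839 = 0.08742, so ω = 2 arcsin(0.08742) ≈ 10.0°.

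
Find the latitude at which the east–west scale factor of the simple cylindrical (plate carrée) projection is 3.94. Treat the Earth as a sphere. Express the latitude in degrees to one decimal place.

Plate carrée: h = 1, k = sec φ along parallels.
sec φ = 3.94  ⇒  cos φ = 0.2538  ⇒  φ ≈ 75.3°.

75.3°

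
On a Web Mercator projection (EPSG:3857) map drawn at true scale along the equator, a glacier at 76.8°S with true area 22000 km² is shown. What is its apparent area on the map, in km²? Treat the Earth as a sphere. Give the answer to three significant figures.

422000 km²

Mercator is conformal, so the point scale is isotropic: h = k = sec φ = 1/cos φ.
Areal scale = k² = sec²φ = 1/cos²(76.8°) = 1/0.2284² = 19.18.
Apparent area = 22000 × 19.18 ≈ 422000 km².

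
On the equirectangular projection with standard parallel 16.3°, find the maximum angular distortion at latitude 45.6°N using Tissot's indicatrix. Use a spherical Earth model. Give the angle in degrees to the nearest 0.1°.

With standard parallel φ₀ = 16.3°, the equirectangular projection gives x = Rλ cos φ₀, y = Rφ, so h = 1 and k = cos 16.3° / cos φ.
At 45.6°: h = 1.000, k = 1.372; principal scales a = 1.372, b = 1.000.
sin(ω/2) = (a − b)/(a + b) = 0.3718/2.372 = 0.1568, so ω = 2 arcsin(0.1568) ≈ 18.0°.

18.0°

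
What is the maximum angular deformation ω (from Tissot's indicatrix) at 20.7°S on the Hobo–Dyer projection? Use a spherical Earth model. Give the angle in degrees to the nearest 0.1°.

18.8°

Hobo–Dyer is a cylindrical equal-area projection with standard parallels at ±37.5°. For cylindrical equal-area with standard parallel φ₀, h = cos φ / cos φ₀ and k = cos φ₀ / cos φ, so h·k = 1.
At 20.7°: h = 1.179, k = 0.8481; principal scales a = 1.179, b = 0.8481.
sin(ω/2) = (a − b)/(a + b) = 0.3310/2.027 = 0.1633, so ω = 2 arcsin(0.1633) ≈ 18.8°.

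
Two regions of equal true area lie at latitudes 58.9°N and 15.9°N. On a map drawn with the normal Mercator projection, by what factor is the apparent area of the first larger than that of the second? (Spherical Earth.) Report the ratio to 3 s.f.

3.47

Mercator is conformal with k = sec φ, so areal scale = k² = sec²φ.
At 58.9°: sec²(58.9°) = 1/0.5165² = 3.748.
At 15.9°: sec²(15.9°) = 1/0.9617² = 1.081.
Ratio = 3.748/1.081 = cos²(15.9°)/cos²(58.9°) ≈ 3.47.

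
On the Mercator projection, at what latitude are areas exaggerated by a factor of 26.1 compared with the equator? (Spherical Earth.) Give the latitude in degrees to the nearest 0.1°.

78.7°

Mercator areal scale is sec²φ.
sec²φ = 26.1  ⇒  cos²φ = 0.03831  ⇒  cos φ = 0.1957.
φ = arccos(0.1957) ≈ 78.7°.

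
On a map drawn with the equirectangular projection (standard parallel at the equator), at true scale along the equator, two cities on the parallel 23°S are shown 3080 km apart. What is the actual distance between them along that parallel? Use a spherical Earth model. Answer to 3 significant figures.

In the plate carrée (x = Rλ, y = Rφ), meridians are true-scale (h = 1) and parallels are stretched by k = sec φ.
Along the parallel at 23°, map distances are exaggerated by k = sec 23° = 1.086.
True distance = 3080 / 1.086 = 3080 × cos 23° ≈ 2840 km.

2840 km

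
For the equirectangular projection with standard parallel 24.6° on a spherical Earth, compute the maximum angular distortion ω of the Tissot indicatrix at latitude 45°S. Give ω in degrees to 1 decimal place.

14.4°

The equidistant cylindrical projection with φ₀ = 24.6° has h = 1 (meridians true) and k = cos φ₀ / cos φ along parallels.
At 45°: h = 1.000, k = 1.286; principal scales a = 1.286, b = 1.000.
sin(ω/2) = (a − b)/(a + b) = 0.2859/2.286 = 0.1251, so ω = 2 arcsin(0.1251) ≈ 14.4°.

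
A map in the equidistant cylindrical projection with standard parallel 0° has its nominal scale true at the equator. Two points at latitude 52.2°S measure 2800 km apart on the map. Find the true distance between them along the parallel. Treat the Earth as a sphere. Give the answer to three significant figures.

Plate carrée maps x = Rλ, y = Rφ. The meridian scale is h = 1 and the parallel scale is k = 1/cos φ = sec φ.
Along the parallel at 52.2°, map distances are exaggerated by k = sec 52.2° = 1.632.
True distance = 2800 / 1.632 = 2800 × cos 52.2° ≈ 1720 km.

1720 km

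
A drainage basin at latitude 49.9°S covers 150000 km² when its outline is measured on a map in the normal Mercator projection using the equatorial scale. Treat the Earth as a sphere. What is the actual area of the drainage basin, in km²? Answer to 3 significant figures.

Mercator is conformal, so the point scale is isotropic: h = k = sec φ = 1/cos φ.
Areal scale = k² = sec²φ = 1/cos²(49.9°) = 1/0.6441² = 2.410.
True area = apparent / (areal scale) = 150000 / 2.410 ≈ 62200 km².

62200 km²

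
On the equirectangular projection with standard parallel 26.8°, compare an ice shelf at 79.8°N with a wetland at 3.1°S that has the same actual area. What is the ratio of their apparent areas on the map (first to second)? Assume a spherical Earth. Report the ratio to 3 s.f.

5.64

The equidistant cylindrical projection with φ₀ = 26.8° has h = 1 (meridians true) and k = cos φ₀ / cos φ along parallels.
Areal scale at 79.8°: h·k = 1.000 × 5.040 = 5.040.
Areal scale at 3.1°: h·k = 1.000 × 0.8939 = 0.8939.
Ratio = 5.040/0.8939 ≈ 5.64.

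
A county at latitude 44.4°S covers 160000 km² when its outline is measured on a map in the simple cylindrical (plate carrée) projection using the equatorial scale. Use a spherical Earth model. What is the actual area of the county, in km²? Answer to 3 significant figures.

114000 km²

For the equirectangular projection with φ₀ = 0 (plate carrée), h = 1 along meridians and k = sec φ along parallels.
Areal scale = h·k = 1 × sec φ; at 44.4°, h = 1.000, k = 1.400, so h·k = 1.400.
True area = apparent / (areal scale) = 160000 / 1.400 ≈ 114000 km².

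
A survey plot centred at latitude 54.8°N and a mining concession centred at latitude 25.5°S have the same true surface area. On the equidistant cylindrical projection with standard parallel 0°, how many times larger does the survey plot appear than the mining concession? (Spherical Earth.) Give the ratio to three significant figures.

1.57

In the plate carrée (x = Rλ, y = Rφ), meridians are true-scale (h = 1) and parallels are stretched by k = sec φ.
Areal scale at 54.8°: h·k = 1.000 × 1.735 = 1.735.
Areal scale at 25.5°: h·k = 1.000 × 1.108 = 1.108.
Ratio = 1.735/1.108 ≈ 1.57.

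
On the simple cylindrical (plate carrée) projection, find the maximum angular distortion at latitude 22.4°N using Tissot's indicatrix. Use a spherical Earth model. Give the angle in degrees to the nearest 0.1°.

In the plate carrée (x = Rλ, y = Rφ), meridians are true-scale (h = 1) and parallels are stretched by k = sec φ.
At 22.4°: h = 1.000, k = 1.082; principal scales a = 1.082, b = 1.000.
sin(ω/2) = (a − b)/(a + b) = 0.08161/2.082 = 0.03921, so ω = 2 arcsin(0.03921) ≈ 4.5°.

4.5°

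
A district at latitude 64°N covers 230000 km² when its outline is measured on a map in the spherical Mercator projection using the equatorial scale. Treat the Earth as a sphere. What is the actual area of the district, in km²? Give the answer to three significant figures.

The Mercator projection is conformal; its linear scale factor is the same in every direction and equals sec φ = 1/cos φ.
Areal scale = k² = sec²φ = 1/cos²(64°) = 1/0.4384² = 5.204.
True area = apparent / (areal scale) = 230000 / 5.204 ≈ 44200 km².

44200 km²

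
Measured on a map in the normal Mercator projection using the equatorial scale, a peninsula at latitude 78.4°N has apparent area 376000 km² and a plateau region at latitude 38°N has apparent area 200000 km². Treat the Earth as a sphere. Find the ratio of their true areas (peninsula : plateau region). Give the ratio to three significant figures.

0.122

Mercator's areal exaggeration is sec²φ; hence true area = (apparent area) · cos²φ.
True area of peninsula: 376000 × cos²(78.4°) = 376000 × 0.04043 = 15200 km².
True area of plateau region: 200000 × cos²(38°) = 200000 × 0.6210 = 124200 km².
Ratio = 15200 / 124200 ≈ 0.122.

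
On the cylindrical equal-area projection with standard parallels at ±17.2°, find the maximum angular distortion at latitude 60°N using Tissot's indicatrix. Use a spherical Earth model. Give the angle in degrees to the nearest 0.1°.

A cylindrical equal-area projection with standard parallel φ₀ has meridian scale h = cos φ / cos φ₀ and parallel scale k = cos φ₀ / cos φ (so areas are preserved, h·k = 1).
At 60°: h = 0.5234, k = 1.911; principal scales a = 1.911, b = 0.5234.
sin(ω/2) = (a − b)/(a + b) = 1.387/2.434 = 0.5699, so ω = 2 arcsin(0.5699) ≈ 69.5°.

69.5°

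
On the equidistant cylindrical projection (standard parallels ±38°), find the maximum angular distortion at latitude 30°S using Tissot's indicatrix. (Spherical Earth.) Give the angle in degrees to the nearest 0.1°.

With standard parallel φ₀ = 38°, the equirectangular projection gives x = Rλ cos φ₀, y = Rφ, so h = 1 and k = cos 38° / cos φ.
At 30°: h = 1.000, k = 0.9099; principal scales a = 1.000, b = 0.9099.
sin(ω/2) = (a − b)/(a + b) = 0.09008/1.910 = 0.04717, so ω = 2 arcsin(0.04717) ≈ 5.4°.

5.4°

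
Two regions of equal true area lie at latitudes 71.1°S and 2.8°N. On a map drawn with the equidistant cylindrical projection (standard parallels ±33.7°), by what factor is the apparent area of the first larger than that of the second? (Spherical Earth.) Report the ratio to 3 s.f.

In the equirectangular projection with standard parallel φ₀ = 33.7° (x = Rλ cos φ₀, y = Rφ), meridians are true-scale (h = 1) and the parallel scale is k = cos φ₀ / cos φ.
Areal scale at 71.1°: h·k = 1.000 × 2.568 = 2.568.
Areal scale at 2.8°: h·k = 1.000 × 0.8329 = 0.8329.
Ratio = 2.568/0.8329 ≈ 3.08.

3.08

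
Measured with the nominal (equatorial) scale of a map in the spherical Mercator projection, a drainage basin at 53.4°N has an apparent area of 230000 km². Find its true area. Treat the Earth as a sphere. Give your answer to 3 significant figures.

81800 km²

Mercator is conformal, so the point scale is isotropic: h = k = sec φ = 1/cos φ.
Areal scale = k² = sec²φ = 1/cos²(53.4°) = 1/0.5962² = 2.813.
True area = apparent / (areal scale) = 230000 / 2.813 ≈ 81800 km².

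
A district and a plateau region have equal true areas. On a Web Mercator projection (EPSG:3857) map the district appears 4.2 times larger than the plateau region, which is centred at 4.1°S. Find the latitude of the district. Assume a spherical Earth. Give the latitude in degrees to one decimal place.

60.9°

For equal true areas on Mercator, apparent areas scale as sec²φ, so the ratio is cos²φ₂ / cos²φ₁.
cos²φ₂ / cos²φ₁ = 4.2  ⇒  cos φ₁ = cos 4.1° / √4.2 = 0.9974/2.049 = 0.4867.
φ₁ = arccos(0.4867) ≈ 60.9°.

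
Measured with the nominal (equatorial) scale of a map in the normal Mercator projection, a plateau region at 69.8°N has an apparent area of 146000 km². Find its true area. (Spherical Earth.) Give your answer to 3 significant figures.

17400 km²

For Mercator, h = k = sec φ (a conformal cylindrical projection has a single point scale, 1/cos φ).
Areal scale = k² = sec²φ = 1/cos²(69.8°) = 1/0.3453² = 8.387.
True area = apparent / (areal scale) = 146000 / 8.387 ≈ 17400 km².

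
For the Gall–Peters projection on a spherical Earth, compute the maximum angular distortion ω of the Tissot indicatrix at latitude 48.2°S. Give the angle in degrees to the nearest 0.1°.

Gall–Peters is a cylindrical equal-area projection with standard parallels at ±45°. Cylindrical equal-area (φ₀ = 45°): h = cos φ / cos 45° along meridians, k = cos 45° / cos φ along parallels; h·k = 1.
At 48.2°: h = 0.9426, k = 1.061; principal scales a = 1.061, b = 0.9426.
sin(ω/2) = (a − b)/(a + b) = 0.1183/2.003 = 0.05902, so ω = 2 arcsin(0.05902) ≈ 6.8°.

6.8°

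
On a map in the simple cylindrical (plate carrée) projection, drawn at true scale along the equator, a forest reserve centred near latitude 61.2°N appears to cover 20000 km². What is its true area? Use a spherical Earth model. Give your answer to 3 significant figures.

9640 km²

In the plate carrée (x = Rλ, y = Rφ), meridians are true-scale (h = 1) and parallels are stretched by k = sec φ.
Areal scale = h·k = 1 × sec φ; at 61.2°, h = 1.000, k = 2.076, so h·k = 2.076.
True area = apparent / (areal scale) = 20000 / 2.076 ≈ 9640 km².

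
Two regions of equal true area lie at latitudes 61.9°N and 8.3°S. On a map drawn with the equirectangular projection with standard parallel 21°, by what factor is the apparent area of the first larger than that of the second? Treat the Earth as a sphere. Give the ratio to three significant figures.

With standard parallel φ₀ = 21°, the equirectangular projection gives x = Rλ cos φ₀, y = Rφ, so h = 1 and k = cos 21° / cos φ.
Areal scale at 61.9°: h·k = 1.000 × 1.982 = 1.982.
Areal scale at 8.3°: h·k = 1.000 × 0.9435 = 0.9435.
Ratio = 1.982/0.9435 ≈ 2.10.

2.10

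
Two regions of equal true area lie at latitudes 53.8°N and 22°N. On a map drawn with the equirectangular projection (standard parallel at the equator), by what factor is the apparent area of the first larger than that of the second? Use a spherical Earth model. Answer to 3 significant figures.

Plate carrée maps x = Rλ, y = Rφ. The meridian scale is h = 1 and the parallel scale is k = 1/cos φ = sec φ.
Areal scale at 53.8°: h·k = 1.000 × 1.693 = 1.693.
Areal scale at 22°: h·k = 1.000 × 1.079 = 1.079.
Ratio = 1.693/1.079 ≈ 1.57.

1.57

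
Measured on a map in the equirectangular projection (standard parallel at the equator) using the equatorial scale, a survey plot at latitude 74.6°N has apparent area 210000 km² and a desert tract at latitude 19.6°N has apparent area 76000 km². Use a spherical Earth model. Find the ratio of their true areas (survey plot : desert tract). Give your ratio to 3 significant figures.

0.779

Plate carrée has h = 1 and k = sec φ, giving areal scale sec φ; true area = (apparent area) · cos φ.
True area of survey plot: 210000 × cos(74.6°) = 210000 × 0.2656 = 55770 km².
True area of desert tract: 76000 × cos(19.6°) = 76000 × 0.9421 = 71600 km².
Ratio = 55770 / 71600 ≈ 0.779.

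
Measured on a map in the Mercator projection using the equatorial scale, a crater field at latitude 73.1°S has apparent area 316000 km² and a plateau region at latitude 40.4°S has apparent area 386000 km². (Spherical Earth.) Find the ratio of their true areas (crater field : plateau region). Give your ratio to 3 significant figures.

0.119

Since Mercator area scale is 1/cos²φ, the true area equals the apparent area multiplied by cos²φ.
True area of crater field: 316000 × cos²(73.1°) = 316000 × 0.08451 = 26700 km².
True area of plateau region: 386000 × cos²(40.4°) = 386000 × 0.5799 = 223900 km².
Ratio = 26700 / 223900 ≈ 0.119.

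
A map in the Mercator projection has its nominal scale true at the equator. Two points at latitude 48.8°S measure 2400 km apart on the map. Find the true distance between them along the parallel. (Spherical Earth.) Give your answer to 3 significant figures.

1580 km

For Mercator, h = k = sec φ (a conformal cylindrical projection has a single point scale, 1/cos φ).
Along the parallel at 48.8°, map distances are exaggerated by k = sec 48.8° = 1.518.
True distance = 2400 / 1.518 = 2400 × cos 48.8° ≈ 1580 km.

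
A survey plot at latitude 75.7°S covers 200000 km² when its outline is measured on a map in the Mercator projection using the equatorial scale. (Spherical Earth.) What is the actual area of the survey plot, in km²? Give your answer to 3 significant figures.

The Mercator projection is conformal; its linear scale factor is the same in every direction and equals sec φ = 1/cos φ.
Areal scale = k² = sec²φ = 1/cos²(75.7°) = 1/0.2470² = 16.39.
True area = apparent / (areal scale) = 200000 / 16.39 ≈ 12200 km².

12200 km²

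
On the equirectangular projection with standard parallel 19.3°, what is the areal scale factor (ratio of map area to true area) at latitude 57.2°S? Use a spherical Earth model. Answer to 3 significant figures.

The equidistant cylindrical projection with φ₀ = 19.3° has h = 1 (meridians true) and k = cos φ₀ / cos φ along parallels.
Areal scale = h·k = 1 × cos φ₀ / cos φ; at 57.2°, h = 1.000, k = 1.742, so h·k = 1.742.

1.74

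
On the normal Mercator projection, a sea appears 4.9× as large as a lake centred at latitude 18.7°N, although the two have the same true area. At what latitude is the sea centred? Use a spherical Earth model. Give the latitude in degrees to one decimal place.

On Mercator, (apparent₁)/(apparent₂) = sec²φ₁ / sec²φ₂ when true areas are equal.
cos²φ₂ / cos²φ₁ = 4.9  ⇒  cos φ₁ = cos 18.7° / √4.9 = 0.9472/2.214 = 0.4279.
φ₁ = arccos(0.4279) ≈ 64.7°.

64.7°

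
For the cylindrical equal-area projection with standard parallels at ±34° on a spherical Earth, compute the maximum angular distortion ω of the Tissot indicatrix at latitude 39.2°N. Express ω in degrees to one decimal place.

Cylindrical equal-area (φ₀ = 34°): h = cos φ / cos 34° along meridians, k = cos 34° / cos φ along parallels; h·k = 1.
At 39.2°: h = 0.9348, k = 1.070; principal scales a = 1.070, b = 0.9348.
sin(ω/2) = (a − b)/(a + b) = 0.1351/2.005 = 0.06737, so ω = 2 arcsin(0.06737) ≈ 7.7°.

7.7°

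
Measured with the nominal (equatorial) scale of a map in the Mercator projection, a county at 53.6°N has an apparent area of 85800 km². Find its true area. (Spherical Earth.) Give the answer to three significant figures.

Mercator is conformal, so the point scale is isotropic: h = k = sec φ = 1/cos φ.
Areal scale = k² = sec²φ = 1/cos²(53.6°) = 1/0.5934² = 2.840.
True area = apparent / (areal scale) = 85800 / 2.840 ≈ 30200 km².

30200 km²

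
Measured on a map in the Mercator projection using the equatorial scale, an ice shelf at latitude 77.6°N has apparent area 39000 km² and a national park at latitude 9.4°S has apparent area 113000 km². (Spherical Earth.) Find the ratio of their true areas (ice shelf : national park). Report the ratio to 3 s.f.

On Mercator the areal scale is sec²φ, so true area = apparent × cos²φ.
True area of ice shelf: 39000 × cos²(77.6°) = 39000 × 0.04611 = 1798 km².
True area of national park: 113000 × cos²(9.4°) = 113000 × 0.9733 = 110000 km².
Ratio = 1798 / 110000 ≈ 0.0164.

0.0164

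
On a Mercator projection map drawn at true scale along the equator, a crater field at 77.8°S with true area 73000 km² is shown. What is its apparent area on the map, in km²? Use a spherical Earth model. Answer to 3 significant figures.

For Mercator, h = k = sec φ (a conformal cylindrical projection has a single point scale, 1/cos φ).
Areal scale = k² = sec²φ = 1/cos²(77.8°) = 1/0.2113² = 22.39.
Apparent area = 73000 × 22.39 ≈ 1630000 km².

1630000 km²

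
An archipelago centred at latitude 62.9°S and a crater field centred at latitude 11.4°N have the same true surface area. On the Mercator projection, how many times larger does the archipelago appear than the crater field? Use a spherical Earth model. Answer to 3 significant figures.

4.63

Mercator areal scale is sec²φ.
At 62.9°: sec²(62.9°) = 1/0.4555² = 4.819.
At 11.4°: sec²(11.4°) = 1/0.9803² = 1.041.
Ratio = 4.819/1.041 = cos²(11.4°)/cos²(62.9°) ≈ 4.63.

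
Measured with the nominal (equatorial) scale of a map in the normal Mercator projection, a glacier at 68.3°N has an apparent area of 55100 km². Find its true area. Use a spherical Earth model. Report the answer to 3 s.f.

7530 km²

For Mercator, h = k = sec φ (a conformal cylindrical projection has a single point scale, 1/cos φ).
Areal scale = k² = sec²φ = 1/cos²(68.3°) = 1/0.3697² = 7.315.
True area = apparent / (areal scale) = 55100 / 7.315 ≈ 7530 km².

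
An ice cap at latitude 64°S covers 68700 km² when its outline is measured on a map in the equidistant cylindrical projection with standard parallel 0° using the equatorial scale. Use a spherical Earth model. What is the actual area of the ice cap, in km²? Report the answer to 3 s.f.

In the plate carrée (x = Rλ, y = Rφ), meridians are true-scale (h = 1) and parallels are stretched by k = sec φ.
Areal scale = h·k = 1 × sec φ; at 64°, h = 1.000, k = 2.281, so h·k = 2.281.
True area = apparent / (areal scale) = 68700 / 2.281 ≈ 30100 km².

30100 km²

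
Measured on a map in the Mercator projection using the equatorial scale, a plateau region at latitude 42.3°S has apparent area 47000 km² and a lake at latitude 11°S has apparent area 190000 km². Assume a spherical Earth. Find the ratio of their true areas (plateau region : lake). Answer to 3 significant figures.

0.140

Since Mercator area scale is 1/cos²φ, the true area equals the apparent area multiplied by cos²φ.
True area of plateau region: 47000 × cos²(42.3°) = 47000 × 0.5471 = 25710 km².
True area of lake: 190000 × cos²(11°) = 190000 × 0.9636 = 183100 km².
Ratio = 25710 / 183100 ≈ 0.140.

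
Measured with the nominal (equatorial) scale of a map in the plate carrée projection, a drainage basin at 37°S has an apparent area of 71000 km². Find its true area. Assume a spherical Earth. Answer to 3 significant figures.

Plate carrée maps x = Rλ, y = Rφ. The meridian scale is h = 1 and the parallel scale is k = 1/cos φ = sec φ.
Areal scale = h·k = 1 × sec φ; at 37°, h = 1.000, k = 1.252, so h·k = 1.252.
True area = apparent / (areal scale) = 71000 / 1.252 ≈ 56700 km².

56700 km²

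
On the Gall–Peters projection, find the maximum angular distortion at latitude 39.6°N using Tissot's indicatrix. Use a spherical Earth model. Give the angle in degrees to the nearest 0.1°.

9.8°

The Gall–Peters projection is cylindrical equal-area with φ₀ = 45°. A cylindrical equal-area projection with standard parallel φ₀ has meridian scale h = cos φ / cos φ₀ and parallel scale k = cos φ₀ / cos φ (so areas are preserved, h·k = 1).
At 39.6°: h = 1.090, k = 0.9177; principal scales a = 1.090, b = 0.9177.
sin(ω/2) = (a − b)/(a + b) = 0.1720/2.007 = 0.08566, so ω = 2 arcsin(0.08566) ≈ 9.8°.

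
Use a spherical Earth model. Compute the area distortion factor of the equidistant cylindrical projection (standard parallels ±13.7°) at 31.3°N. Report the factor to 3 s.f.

1.14

With standard parallel φ₀ = 13.7°, the equirectangular projection gives x = Rλ cos φ₀, y = Rφ, so h = 1 and k = cos 13.7° / cos φ.
Areal scale = h·k = 1 × cos φ₀ / cos φ; at 31.3°, h = 1.000, k = 1.137, so h·k = 1.137.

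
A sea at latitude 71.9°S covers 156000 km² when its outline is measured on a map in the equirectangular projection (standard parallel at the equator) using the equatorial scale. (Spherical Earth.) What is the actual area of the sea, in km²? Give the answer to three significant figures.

48500 km²

Plate carrée maps x = Rλ, y = Rφ. The meridian scale is h = 1 and the parallel scale is k = 1/cos φ = sec φ.
Areal scale = h·k = 1 × sec φ; at 71.9°, h = 1.000, k = 3.219, so h·k = 3.219.
True area = apparent / (areal scale) = 156000 / 3.219 ≈ 48500 km².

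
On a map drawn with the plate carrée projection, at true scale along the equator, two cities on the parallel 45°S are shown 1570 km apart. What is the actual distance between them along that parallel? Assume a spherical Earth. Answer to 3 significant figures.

1110 km

For the equirectangular projection with φ₀ = 0 (plate carrée), h = 1 along meridians and k = sec φ along parallels.
Along the parallel at 45°, map distances are exaggerated by k = sec 45° = 1.414.
True distance = 1570 / 1.414 = 1570 × cos 45° ≈ 1110 km.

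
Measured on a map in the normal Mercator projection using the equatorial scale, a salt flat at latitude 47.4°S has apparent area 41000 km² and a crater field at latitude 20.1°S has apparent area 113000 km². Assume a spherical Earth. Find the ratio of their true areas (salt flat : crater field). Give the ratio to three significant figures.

0.188

Mercator's areal exaggeration is sec²φ; hence true area = (apparent area) · cos²φ.
True area of salt flat: 41000 × cos²(47.4°) = 41000 × 0.4582 = 18780 km².
True area of crater field: 113000 × cos²(20.1°) = 113000 × 0.8819 = 99650 km².
Ratio = 18780 / 99650 ≈ 0.188.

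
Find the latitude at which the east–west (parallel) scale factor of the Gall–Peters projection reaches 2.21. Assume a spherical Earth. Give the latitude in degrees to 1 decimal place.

Gall–Peters is a cylindrical equal-area projection with standard parallels at ±45°. Cylindrical equal-area (φ₀ = 45°): h = cos φ / cos 45° along meridians, k = cos 45° / cos φ along parallels; h·k = 1.
k = cos φ₀ / cos φ = 2.21  ⇒  cos φ = cos 45° / 2.21 = 0.3200.
φ = arccos(0.3200) ≈ 71.3°.

71.3°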